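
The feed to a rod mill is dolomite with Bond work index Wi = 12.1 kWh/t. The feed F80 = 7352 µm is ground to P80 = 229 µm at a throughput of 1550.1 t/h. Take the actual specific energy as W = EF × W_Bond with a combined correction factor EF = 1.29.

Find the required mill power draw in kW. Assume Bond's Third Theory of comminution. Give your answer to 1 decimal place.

P = 13167.0 kW

W = 10·Wi·[P80^(−½) − F80^(−½)]
W = 10·12.1·(1/√229 − 1/√7352) = 10·12.1·(0.054419) = 6.5847 kWh/t
Apply correction: 6.5847 × 1.29 = 8.4943 kWh/t
P = W·T = 8.4943·1550.1 = 13167.0 kW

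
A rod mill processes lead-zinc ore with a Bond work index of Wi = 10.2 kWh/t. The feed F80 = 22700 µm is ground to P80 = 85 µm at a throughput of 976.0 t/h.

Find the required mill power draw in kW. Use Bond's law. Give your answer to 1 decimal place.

P = 10137.2 kW

W = 10 Wi / √P80 − 10 Wi / √F80
W = 10·10.2·(1/√85 − 1/√22700) = 10·10.2·(0.101828) = 10.3865 kWh/t
P_mill = W·ṁ = 10.3865·976.0 = 10137.2 kW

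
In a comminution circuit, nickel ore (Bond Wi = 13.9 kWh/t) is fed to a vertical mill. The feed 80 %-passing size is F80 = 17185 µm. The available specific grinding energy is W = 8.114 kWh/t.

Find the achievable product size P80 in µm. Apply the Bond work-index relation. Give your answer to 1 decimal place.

P80 = 229.6 µm

Bond: W = 10·Wi·(1/√P80 − 1/√F80)
⇒ 1/√P80 = W/(10 Wi) + 1/√F80
  = 8.1140/(10·13.9) + 1/√17185 = 0.058374 + 0.007628 = 0.066002
P80 = (1/0.066002)² = 15.1510² = 229.55 µm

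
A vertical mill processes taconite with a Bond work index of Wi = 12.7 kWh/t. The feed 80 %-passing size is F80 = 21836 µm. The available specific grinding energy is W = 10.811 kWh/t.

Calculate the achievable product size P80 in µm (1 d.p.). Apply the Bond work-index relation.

Bond: W = 10·Wi·(1/√P80 − 1/√F80)
⇒ 1/√P80 = W/(10·Wi) + 1/√F80
  = 10.8110/(10·12.7) + 1/√21836 = 0.085126 + 0.006767 = 0.091893
P80 = (1/0.091893)² = 10.8822² = 118.42 µm

P80 = 118.4 µm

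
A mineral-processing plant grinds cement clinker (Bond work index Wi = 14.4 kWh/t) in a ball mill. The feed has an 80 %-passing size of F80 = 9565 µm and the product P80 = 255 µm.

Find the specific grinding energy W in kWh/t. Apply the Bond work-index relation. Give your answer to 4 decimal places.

W = 10 Wi (1/√P80 − 1/√F80)  [Bond]
1/√255 = 0.062622;  1/√9565 = 0.010225
W = 10·14.4·(0.062622 − 0.010225) = 7.5452 kWh/t

W = 7.5452 kWh/t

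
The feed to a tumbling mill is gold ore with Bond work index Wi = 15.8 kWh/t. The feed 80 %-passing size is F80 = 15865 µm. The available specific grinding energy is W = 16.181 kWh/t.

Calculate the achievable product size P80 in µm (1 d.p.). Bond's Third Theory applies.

W_Bond = 10·Wi·(1/√P₈₀ − 1/√F₈₀)
P80^-0.5 = F80^-0.5 + W/(10 Wi)
  = 16.1810/(10·15.8) + 1/√15865 = 0.102411 + 0.007939 = 0.110351
P80 = (1/0.110351)² = 9.0620² = 82.12 µm

P80 = 82.1 µm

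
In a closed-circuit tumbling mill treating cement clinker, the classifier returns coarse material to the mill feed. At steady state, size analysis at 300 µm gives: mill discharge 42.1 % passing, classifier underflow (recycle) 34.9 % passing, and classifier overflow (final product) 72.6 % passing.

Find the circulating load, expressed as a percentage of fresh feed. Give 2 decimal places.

CL = 423.61 %

Balance %-passing 300 µm (r = R/F):
r = (o − d)/(d − u)
r = (72.6 − 42.1)/(42.1 − 34.9) = 30.5/7.2 = 4.2361
CL = 100·r = 423.61 %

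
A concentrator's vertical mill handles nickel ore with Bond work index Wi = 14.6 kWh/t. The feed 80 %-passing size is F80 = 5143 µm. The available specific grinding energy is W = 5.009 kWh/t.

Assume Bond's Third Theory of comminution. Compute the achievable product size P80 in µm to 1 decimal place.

W_Bond = 10·Wi·(1/√P₈₀ − 1/√F₈₀)
1/√P80 = 1/√F80 + W/(10·Wi)
  = 5.0090/(10·14.6) + 1/√5143 = 0.034308 + 0.013944 = 0.048252
P80 = (1/0.048252)² = 20.7244² = 429.50 µm

P80 = 429.5 µm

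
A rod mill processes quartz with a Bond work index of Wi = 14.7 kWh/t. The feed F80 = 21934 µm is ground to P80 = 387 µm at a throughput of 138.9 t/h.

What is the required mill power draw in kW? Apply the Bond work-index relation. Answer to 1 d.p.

P = 900.1 kW

Bond: W = 10·Wi·(1/√P80 − 1/√F80)
W = 10·14.7·(1/√387 − 1/√21934) = 10·14.7·(0.044081) = 6.4799 kWh/t
Mill draw = 6.4799 × 138.9 = 900.1 kW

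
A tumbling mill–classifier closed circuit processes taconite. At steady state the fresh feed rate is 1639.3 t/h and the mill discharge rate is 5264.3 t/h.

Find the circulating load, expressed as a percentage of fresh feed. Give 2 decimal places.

Steady state: M = F + R.
R = M − F = 5264.3 − 1639.3 = 3625.0 t/h
CL = 100·R/F = 100·3625.0/1639.3 = 221.13 %

CL = 221.13 %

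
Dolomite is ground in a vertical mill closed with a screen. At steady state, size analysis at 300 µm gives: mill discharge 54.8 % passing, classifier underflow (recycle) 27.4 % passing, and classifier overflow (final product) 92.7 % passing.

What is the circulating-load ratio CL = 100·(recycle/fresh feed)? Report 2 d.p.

Let r = R/F. Size balance at 300 µm:
(1+r)d = ru + o → r = (o−d)/(d−u)
r = (92.7 − 54.8)/(54.8 − 27.4) = 37.9/27.4 = 1.3832
CL = 100·r = 138.32 %

CL = 138.32 %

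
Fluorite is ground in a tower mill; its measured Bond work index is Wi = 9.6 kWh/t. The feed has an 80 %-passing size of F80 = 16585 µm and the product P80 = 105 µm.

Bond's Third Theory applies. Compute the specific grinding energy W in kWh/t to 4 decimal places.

W = 10·Wi·(P80^(-½) − F80^(-½))
1/√105 = 0.097590;  1/√16585 = 0.007765
W = 10·9.6·(0.097590 − 0.007765) = 8.6232 kWh/t

W = 8.6232 kWh/t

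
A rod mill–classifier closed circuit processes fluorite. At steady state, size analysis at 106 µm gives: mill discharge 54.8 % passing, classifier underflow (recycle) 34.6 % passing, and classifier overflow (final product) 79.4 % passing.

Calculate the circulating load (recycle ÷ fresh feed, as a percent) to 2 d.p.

Two-product formula at 106 µm:
(1+r)d = ru + o → r = (o−d)/(d−u)
r = (79.4 − 54.8)/(54.8 − 34.6) = 24.6/20.2 = 1.2178
CL = 100·r = 121.78 %

CL = 121.78 %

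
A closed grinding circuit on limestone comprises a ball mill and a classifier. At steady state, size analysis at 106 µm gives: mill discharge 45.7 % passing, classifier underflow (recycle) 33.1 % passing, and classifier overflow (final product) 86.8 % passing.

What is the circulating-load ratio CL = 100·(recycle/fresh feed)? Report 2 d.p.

CL = 326.19 %

Let r = R/F. Size balance at 106 µm:
r = (o − d)/(d − u)
r = (86.8 − 45.7)/(45.7 − 33.1) = 41.1/12.6 = 3.2619
CL = 100·r = 326.19 %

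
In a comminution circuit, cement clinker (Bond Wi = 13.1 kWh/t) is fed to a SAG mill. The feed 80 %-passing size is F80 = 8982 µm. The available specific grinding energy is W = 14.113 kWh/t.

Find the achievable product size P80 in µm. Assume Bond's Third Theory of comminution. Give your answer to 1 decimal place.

W = 10 Wi (1/√P80 − 1/√F80)  [Bond]
1/√P80 = 1/√F80 + W/(10·Wi)
  = 14.1130/(10·13.1) + 1/√8982 = 0.107733 + 0.010551 = 0.118284
P80 = (1/0.118284)² = 8.4542² = 71.47 µm

P80 = 71.5 µm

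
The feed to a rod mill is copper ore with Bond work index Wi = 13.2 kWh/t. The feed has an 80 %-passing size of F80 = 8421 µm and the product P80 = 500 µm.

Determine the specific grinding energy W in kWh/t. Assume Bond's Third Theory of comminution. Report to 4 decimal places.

W = 4.4648 kWh/t

W = 10 Wi / √P80 − 10 Wi / √F80
1/√500 = 0.044721;  1/√8421 = 0.010897
W = 10·13.2·(0.044721 − 0.010897) = 4.4648 kWh/t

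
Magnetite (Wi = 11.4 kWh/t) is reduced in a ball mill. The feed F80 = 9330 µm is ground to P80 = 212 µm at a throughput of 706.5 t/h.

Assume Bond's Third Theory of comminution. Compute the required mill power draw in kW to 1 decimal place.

Bond: W = 10·Wi·(1/√P80 − 1/√F80)
W = 10·11.4·(1/√212 − 1/√9330) = 10·11.4·(0.058327) = 6.6493 kWh/t
Power = W × throughput = 6.6493 kWh/t × 706.5 t/h = 4697.8 kW

P = 4697.8 kW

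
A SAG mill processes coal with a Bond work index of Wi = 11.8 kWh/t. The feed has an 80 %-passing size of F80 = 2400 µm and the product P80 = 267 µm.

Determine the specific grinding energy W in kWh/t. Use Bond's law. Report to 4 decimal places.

W = 4.8128 kWh/t

W_Bond = 10·Wi·(1/√P₈₀ − 1/√F₈₀)
1/√267 = 0.061199;  1/√2400 = 0.020412
W = 10·11.8·(0.061199 − 0.020412) = 4.8128 kWh/t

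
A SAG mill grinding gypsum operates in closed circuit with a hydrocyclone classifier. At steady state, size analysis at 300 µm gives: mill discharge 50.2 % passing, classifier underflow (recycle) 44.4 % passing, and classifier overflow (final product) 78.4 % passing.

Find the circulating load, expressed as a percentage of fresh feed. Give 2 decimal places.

Mass balance on the −300 µm fraction:
(1+r)·d = r·u + o ⇒ r = (o−d)/(d−u)
r = (78.4 − 50.2)/(50.2 − 44.4) = 28.2/5.8 = 4.8621
CL = 100·r = 486.21 %

CL = 486.21 %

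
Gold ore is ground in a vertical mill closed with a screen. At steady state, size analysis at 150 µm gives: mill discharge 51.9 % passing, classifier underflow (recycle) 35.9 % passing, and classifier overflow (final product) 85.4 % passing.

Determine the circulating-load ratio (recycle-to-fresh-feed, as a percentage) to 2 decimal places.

Classifier node, passing 150 µm:
d + r·d = r·u + o → r(d−u) = o−d
r = (85.4 − 51.9)/(51.9 − 35.9) = 33.5/16.0 = 2.0938
CL = 100·r = 209.38 %

CL = 209.38 %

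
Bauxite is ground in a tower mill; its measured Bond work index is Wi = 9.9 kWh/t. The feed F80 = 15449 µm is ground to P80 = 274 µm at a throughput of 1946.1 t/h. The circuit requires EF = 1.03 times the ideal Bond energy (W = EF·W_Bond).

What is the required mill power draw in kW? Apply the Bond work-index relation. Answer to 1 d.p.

P = 10391.9 kW

Bond: W = 10·Wi·(1/√P80 − 1/√F80)
W = 10·9.9·(1/√274 − 1/√15449) = 10·9.9·(0.052367) = 5.1843 kWh/t
Corrected W = EF·W_Bond = 1.03·5.1843 = 5.3398 kWh/t
Power = W × throughput = 5.3398 kWh/t × 1946.1 t/h = 10391.9 kW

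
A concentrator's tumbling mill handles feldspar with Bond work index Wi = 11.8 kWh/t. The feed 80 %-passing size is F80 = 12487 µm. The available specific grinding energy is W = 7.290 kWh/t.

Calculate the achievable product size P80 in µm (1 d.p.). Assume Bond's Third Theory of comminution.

W = 10 Wi / √P80 − 10 Wi / √F80
⇒ 1/√P80 = W/(10·Wi) + 1/√F80
  = 7.2900/(10·11.8) + 1/√12487 = 0.061780 + 0.008949 = 0.070729
P80 = (1/0.070729)² = 14.1386² = 199.90 µm

P80 = 199.9 µm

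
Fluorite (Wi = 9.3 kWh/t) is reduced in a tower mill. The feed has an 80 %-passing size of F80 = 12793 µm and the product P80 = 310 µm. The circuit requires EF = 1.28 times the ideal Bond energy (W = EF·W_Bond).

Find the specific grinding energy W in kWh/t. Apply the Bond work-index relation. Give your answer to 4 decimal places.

W = 5.7086 kWh/t

Bond: W = 10·Wi·(1/√P80 − 1/√F80)
1/√310 = 0.056796;  1/√12793 = 0.008841
W = 10·9.3·(0.056796 − 0.008841) = 4.4598 kWh/t
Apply correction: 4.4598 × 1.28 = 5.7086 kWh/t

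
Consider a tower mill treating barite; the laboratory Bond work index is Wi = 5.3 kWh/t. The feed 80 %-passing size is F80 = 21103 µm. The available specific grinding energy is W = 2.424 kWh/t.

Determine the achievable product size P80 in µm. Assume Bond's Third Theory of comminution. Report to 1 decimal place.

P80 = 361.2 µm

Bond: W = 10·Wi·(1/√P80 − 1/√F80)
⇒ 1/√P80 = W/(10·Wi) + 1/√F80
  = 2.4240/(10·5.3) + 1/√21103 = 0.045736 + 0.006884 = 0.052620
P80 = (1/0.052620)² = 19.0043² = 361.16 µm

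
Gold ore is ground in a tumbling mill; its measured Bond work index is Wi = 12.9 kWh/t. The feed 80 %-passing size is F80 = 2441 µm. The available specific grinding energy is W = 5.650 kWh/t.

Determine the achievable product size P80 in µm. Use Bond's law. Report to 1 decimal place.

Bond:  W = 10 Wi (1/√P − 1/√F)
P80^(−½) = W/(10 Wi) + F80^(−½)
  = 5.6500/(10·12.9) + 1/√2441 = 0.043798 + 0.020240 = 0.064039
P80 = (1/0.064039)² = 15.6156² = 243.85 µm

P80 = 243.8 µm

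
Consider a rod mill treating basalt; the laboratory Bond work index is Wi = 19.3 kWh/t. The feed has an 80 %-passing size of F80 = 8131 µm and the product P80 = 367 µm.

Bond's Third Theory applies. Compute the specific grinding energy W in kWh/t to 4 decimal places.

W = 7.9342 kWh/t

Bond:  W = 10 Wi (1/√P − 1/√F)
1/√367 = 0.052200;  1/√8131 = 0.011090
W = 10·19.3·(0.052200 − 0.011090) = 7.9342 kWh/t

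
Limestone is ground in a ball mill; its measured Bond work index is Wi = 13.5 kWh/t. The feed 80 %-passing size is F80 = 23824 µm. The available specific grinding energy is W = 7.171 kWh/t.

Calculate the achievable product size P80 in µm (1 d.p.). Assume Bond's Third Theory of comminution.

P80 = 281.5 µm

W = 10·Wi·[P80^(−½) − F80^(−½)]
⇒ 1/√P80 = W/(10 Wi) + 1/√F80
  = 7.1710/(10·13.5) + 1/√23824 = 0.053119 + 0.006479 = 0.059597
P80 = (1/0.059597)² = 16.7793² = 281.54 µm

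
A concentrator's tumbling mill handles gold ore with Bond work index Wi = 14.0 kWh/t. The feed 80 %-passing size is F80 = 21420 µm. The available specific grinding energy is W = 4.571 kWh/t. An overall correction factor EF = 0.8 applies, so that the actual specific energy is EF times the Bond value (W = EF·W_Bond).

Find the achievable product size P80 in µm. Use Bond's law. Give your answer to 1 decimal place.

P80 = 440.5 µm

Bond:  W = 10 Wi (1/√P − 1/√F)
W_Bond = W / EF = 4.571 / 0.8 = 5.7137 kWh/t
1/√P80 = 1/√F80 + W_Bond/(10·Wi)
  = 5.7137/(10·14.0) + 1/√21420 = 0.040812 + 0.006833 = 0.047645
P80 = (1/0.047645)² = 20.9885² = 440.52 µm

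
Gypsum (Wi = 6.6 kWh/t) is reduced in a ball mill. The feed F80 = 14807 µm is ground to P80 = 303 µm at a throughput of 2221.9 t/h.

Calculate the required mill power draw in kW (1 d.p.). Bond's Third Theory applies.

P = 7219.4 kW

W = 10 Wi (1/√P80 − 1/√F80)  [Bond]
W = 10·6.6·(1/√303 − 1/√14807) = 10·6.6·(0.049230) = 3.2492 kWh/t
Power = W × throughput = 3.2492 kWh/t × 2221.9 t/h = 7219.4 kW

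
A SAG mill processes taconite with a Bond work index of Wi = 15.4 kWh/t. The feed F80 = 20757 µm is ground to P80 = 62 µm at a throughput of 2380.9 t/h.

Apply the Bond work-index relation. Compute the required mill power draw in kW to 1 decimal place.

W = 10·Wi·(P80^(-½) − F80^(-½))
W = 10·15.4·(1/√62 − 1/√20757) = 10·15.4·(0.120059) = 18.4891 kWh/t
P = W·T = 18.4891·2380.9 = 44020.7 kW

P = 44020.7 kW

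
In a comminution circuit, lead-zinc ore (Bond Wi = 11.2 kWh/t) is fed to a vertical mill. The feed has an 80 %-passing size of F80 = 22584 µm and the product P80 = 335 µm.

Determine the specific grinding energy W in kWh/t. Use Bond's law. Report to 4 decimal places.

W = 5.3739 kWh/t

W = 10 Wi (P80^-0.5 − F80^-0.5)
1/√335 = 0.054636;  1/√22584 = 0.006654
W = 10·11.2·(0.054636 − 0.006654) = 5.3739 kWh/t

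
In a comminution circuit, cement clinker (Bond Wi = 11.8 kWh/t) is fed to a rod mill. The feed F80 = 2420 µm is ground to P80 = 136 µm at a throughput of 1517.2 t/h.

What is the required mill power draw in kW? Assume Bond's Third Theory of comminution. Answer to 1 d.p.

P = 11712.4 kW

W = 10·Wi·(P80^(-½) − F80^(-½))
W = 10·11.8·(1/√136 − 1/√2420) = 10·11.8·(0.065421) = 7.7197 kWh/t
Mill draw = 7.7197 × 1517.2 = 11712.4 kW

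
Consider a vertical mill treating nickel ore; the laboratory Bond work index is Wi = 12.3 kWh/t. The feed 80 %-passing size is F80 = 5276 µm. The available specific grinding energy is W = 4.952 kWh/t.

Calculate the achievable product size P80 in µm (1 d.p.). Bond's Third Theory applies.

W = 10·Wi·(P80^(-½) − F80^(-½))
⇒ 1/√P80 = W/(10·Wi) + 1/√F80
  = 4.9520/(10·12.3) + 1/√5276 = 0.040260 + 0.013767 = 0.054027
P80 = (1/0.054027)² = 18.5091² = 342.59 µm

P80 = 342.6 µm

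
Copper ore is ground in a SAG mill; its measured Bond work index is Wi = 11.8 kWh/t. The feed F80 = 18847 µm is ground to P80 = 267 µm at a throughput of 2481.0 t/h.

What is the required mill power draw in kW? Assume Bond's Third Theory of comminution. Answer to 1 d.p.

W = 10·Wi·[P80^(−½) − F80^(−½)]
W = 10·11.8·(1/√267 − 1/√18847) = 10·11.8·(0.053915) = 6.3620 kWh/t
Power = W × throughput = 6.3620 kWh/t × 2481.0 t/h = 15784.0 kW

P = 15784.0 kW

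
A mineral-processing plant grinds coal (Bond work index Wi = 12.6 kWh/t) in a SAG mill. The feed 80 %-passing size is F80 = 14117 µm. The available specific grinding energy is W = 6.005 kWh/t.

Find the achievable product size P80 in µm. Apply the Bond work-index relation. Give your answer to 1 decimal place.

P80 = 318.0 µm

W = 10 Wi (P80^-0.5 − F80^-0.5)
1/√P80 = 1/√F80 + W/(10·Wi)
  = 6.0050/(10·12.6) + 1/√14117 = 0.047659 + 0.008416 = 0.056075
P80 = (1/0.056075)² = 17.8332² = 318.02 µm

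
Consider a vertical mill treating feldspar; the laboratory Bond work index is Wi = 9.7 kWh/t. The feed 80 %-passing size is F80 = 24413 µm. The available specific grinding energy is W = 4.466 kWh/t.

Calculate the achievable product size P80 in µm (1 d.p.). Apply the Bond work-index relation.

Bond: W = 10·Wi·(1/√P80 − 1/√F80)
⇒ 1/√P80 = W/(10·Wi) + 1/√F80
  = 4.4660/(10·9.7) + 1/√24413 = 0.046041 + 0.006400 = 0.052441
P80 = (1/0.052441)² = 19.0689² = 363.62 µm

P80 = 363.6 µm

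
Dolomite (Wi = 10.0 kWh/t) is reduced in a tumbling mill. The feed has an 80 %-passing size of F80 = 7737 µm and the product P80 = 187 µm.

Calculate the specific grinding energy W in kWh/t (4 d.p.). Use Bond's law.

Bond:  W = 10 Wi (1/√P − 1/√F)
1/√187 = 0.073127;  1/√7737 = 0.011369
W = 10·10.0·(0.073127 − 0.011369) = 6.1758 kWh/t

W = 6.1758 kWh/t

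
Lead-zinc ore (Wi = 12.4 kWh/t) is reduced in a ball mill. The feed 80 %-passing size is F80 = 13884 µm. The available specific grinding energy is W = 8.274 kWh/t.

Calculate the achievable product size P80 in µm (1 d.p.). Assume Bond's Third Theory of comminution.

W = 10·Wi·(P80^(-½) − F80^(-½))
⇒ 1/√P80 = W/(10·Wi) + 1/√F80
  = 8.2740/(10·12.4) + 1/√13884 = 0.066726 + 0.008487 = 0.075213
P80 = (1/0.075213)² = 13.2956² = 176.77 µm

P80 = 176.8 µm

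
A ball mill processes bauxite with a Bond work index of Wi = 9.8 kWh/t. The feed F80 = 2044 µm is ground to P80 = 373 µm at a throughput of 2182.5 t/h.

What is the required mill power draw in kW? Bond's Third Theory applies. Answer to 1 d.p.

P = 6343.7 kW

W = 10 Wi (P80^-0.5 − F80^-0.5)
W = 10·9.8·(1/√373 − 1/√2044) = 10·9.8·(0.029659) = 2.9066 kWh/t
P_mill = W·ṁ = 2.9066·2182.5 = 6343.7 kW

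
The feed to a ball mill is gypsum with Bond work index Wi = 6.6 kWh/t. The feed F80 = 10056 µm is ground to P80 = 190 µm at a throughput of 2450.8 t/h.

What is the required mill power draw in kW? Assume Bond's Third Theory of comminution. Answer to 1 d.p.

Bond: W = 10·Wi·(1/√P80 − 1/√F80)
W = 10·6.6·(1/√190 − 1/√10056) = 10·6.6·(0.062576) = 4.1300 kWh/t
Power = W × throughput = 4.1300 kWh/t × 2450.8 t/h = 10121.8 kW

P = 10121.8 kW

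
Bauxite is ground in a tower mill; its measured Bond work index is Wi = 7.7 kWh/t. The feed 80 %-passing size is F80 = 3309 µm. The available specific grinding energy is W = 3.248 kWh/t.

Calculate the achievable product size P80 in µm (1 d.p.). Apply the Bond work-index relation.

Bond:  W = 10 Wi (1/√P − 1/√F)
⇒ 1/√P80 = W/(10 Wi) + 1/√F80
  = 3.2480/(10·7.7) + 1/√3309 = 0.042182 + 0.017384 = 0.059566
P80 = (1/0.059566)² = 16.7881² = 281.84 µm

P80 = 281.8 µm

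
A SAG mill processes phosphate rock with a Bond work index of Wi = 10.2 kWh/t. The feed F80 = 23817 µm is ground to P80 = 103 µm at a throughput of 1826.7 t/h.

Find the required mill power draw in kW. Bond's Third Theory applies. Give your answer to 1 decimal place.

Bond: W = 10·Wi·(1/√P80 − 1/√F80)
W = 10·10.2·(1/√103 − 1/√23817) = 10·10.2·(0.092053) = 9.3894 kWh/t
Mill draw = 9.3894 × 1826.7 = 17151.7 kW

P = 17151.7 kW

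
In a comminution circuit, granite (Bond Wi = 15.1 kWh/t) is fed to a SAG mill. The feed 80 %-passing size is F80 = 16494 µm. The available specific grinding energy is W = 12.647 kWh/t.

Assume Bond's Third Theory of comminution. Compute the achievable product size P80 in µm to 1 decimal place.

P80 = 119.3 µm

W = 10 Wi (1/√P80 − 1/√F80)  [Bond]
⇒ 1/√P80 = W/(10·Wi) + 1/√F80
  = 12.6470/(10·15.1) + 1/√16494 = 0.083755 + 0.007786 = 0.091541
P80 = (1/0.091541)² = 10.9240² = 119.33 µm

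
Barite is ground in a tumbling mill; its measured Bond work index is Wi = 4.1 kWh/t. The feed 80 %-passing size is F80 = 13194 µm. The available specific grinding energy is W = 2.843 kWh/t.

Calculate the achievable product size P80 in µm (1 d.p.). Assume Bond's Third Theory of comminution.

Bond:  W = 10 Wi (1/√P − 1/√F)
⇒ 1/√P80 = W/(10·Wi) + 1/√F80
  = 2.8430/(10·4.1) + 1/√13194 = 0.069341 + 0.008706 = 0.078047
P80 = (1/0.078047)² = 12.8127² = 164.17 µm

P80 = 164.2 µm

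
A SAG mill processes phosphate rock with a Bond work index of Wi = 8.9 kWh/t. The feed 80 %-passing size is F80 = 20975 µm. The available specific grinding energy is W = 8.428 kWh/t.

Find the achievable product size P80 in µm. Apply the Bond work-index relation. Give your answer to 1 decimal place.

P80 = 96.9 µm

W = 10 Wi (1/√P80 − 1/√F80)  [Bond]
⇒ 1/√P80 = W/(10·Wi) + 1/√F80
  = 8.4280/(10·8.9) + 1/√20975 = 0.094697 + 0.006905 = 0.101601
P80 = (1/0.101601)² = 9.8424² = 96.87 µm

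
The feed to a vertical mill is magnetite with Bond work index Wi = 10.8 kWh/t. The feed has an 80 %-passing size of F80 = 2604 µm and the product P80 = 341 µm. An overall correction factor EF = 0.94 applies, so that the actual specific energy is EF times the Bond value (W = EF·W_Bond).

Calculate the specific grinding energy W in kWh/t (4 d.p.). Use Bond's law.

Bond: W = 10·Wi·(1/√P80 − 1/√F80)
1/√341 = 0.054153;  1/√2604 = 0.019597
W = 10·10.8·(0.054153 − 0.019597) = 3.7321 kWh/t
With EF = 0.94: W = 3.7321·0.94 = 3.5082 kWh/t

W = 3.5082 kWh/t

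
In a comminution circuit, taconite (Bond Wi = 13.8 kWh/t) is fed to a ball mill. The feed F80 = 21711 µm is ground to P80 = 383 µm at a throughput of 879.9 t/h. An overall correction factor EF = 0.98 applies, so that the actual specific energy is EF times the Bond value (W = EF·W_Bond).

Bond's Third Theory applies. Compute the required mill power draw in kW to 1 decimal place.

W_Bond = 10·Wi·(1/√P₈₀ − 1/√F₈₀)
W = 10·13.8·(1/√383 − 1/√21711) = 10·13.8·(0.044311) = 6.1149 kWh/t
W_actual = 0.98 × 6.1149 = 5.9926 kWh/t
P_mill = W·ṁ = 5.9926·879.9 = 5272.9 kW

P = 5272.9 kW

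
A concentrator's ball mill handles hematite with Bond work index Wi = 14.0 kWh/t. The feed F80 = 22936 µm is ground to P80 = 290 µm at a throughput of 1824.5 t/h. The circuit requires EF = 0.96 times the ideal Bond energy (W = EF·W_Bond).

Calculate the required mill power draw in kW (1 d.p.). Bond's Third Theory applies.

Bond: W = 10·Wi·(1/√P80 − 1/√F80)
W = 10·14.0·(1/√290 − 1/√22936) = 10·14.0·(0.052119) = 7.2967 kWh/t
Corrected W = EF·W_Bond = 0.96·7.2967 = 7.0048 kWh/t
P_mill = W·ṁ = 7.0048·1824.5 = 12780.3 kW

P = 12780.3 kW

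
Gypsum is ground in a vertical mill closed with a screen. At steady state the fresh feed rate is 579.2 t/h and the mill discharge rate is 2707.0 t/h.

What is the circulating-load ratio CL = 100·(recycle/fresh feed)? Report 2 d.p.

Steady state: M = F + R.
R = M − F = 2707.0 − 579.2 = 2127.8 t/h
CL = 100·R/F = 100·2127.8/579.2 = 367.37 %

CL = 367.37 %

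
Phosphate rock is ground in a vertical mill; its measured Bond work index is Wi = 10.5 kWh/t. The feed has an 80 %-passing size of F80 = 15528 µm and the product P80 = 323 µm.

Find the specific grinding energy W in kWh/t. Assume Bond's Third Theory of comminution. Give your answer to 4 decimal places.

W = 10·Wi·[P80^(−½) − F80^(−½)]
1/√323 = 0.055641;  1/√15528 = 0.008025
W = 10·10.5·(0.055641 − 0.008025) = 4.9997 kWh/t

W = 4.9997 kWh/t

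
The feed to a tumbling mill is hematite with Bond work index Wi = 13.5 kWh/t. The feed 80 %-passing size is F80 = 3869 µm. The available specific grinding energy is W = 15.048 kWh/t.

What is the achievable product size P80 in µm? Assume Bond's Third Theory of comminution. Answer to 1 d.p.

P80 = 61.5 µm

W = 10·Wi·(P80^(-½) − F80^(-½))
⇒ 1/√P80 = W/(10·Wi) + 1/√F80
  = 15.0480/(10·13.5) + 1/√3869 = 0.111467 + 0.016077 = 0.127544
P80 = (1/0.127544)² = 7.8405² = 61.47 µm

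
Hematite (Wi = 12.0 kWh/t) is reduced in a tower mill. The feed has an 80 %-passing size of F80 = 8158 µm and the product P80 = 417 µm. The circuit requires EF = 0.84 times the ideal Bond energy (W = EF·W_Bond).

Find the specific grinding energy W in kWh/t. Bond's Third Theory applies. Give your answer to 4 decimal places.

Bond:  W = 10 Wi (1/√P − 1/√F)
1/√417 = 0.048970;  1/√8158 = 0.011072
W = 10·12.0·(0.048970 − 0.011072) = 4.5478 kWh/t
W_actual = 0.84 × 4.5478 = 3.8202 kWh/t

W = 3.8202 kWh/t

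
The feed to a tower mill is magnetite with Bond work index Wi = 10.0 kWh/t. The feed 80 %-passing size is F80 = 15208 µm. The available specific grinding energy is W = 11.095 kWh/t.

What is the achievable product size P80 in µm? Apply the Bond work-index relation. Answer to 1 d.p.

P80 = 70.5 µm

Bond:  W = 10 Wi (1/√P − 1/√F)
P80^-0.5 = F80^-0.5 + W/(10 Wi)
  = 11.0950/(10·10.0) + 1/√15208 = 0.110950 + 0.008109 = 0.119059
P80 = (1/0.119059)² = 8.3992² = 70.55 µm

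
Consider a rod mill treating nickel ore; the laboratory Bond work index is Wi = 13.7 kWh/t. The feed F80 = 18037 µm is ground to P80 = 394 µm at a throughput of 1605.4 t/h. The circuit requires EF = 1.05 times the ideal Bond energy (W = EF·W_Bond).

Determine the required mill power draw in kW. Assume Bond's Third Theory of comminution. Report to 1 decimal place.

W = 10 Wi (1/√P80 − 1/√F80)  [Bond]
W = 10·13.7·(1/√394 − 1/√18037) = 10·13.7·(0.042933) = 5.8819 kWh/t
Apply correction: 5.8819 × 1.05 = 6.1760 kWh/t
Power = W × throughput = 6.1760 kWh/t × 1605.4 t/h = 9914.9 kW

P = 9914.9 kW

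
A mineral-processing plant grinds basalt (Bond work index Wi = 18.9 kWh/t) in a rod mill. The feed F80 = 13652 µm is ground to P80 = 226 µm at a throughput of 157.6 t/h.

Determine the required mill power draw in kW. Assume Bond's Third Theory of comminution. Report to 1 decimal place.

P = 1726.4 kW

W = 10·Wi·(P80^(-½) − F80^(-½))
W = 10·18.9·(1/√226 − 1/√13652) = 10·18.9·(0.057960) = 10.9545 kWh/t
Power = W × throughput = 10.9545 kWh/t × 157.6 t/h = 1726.4 kW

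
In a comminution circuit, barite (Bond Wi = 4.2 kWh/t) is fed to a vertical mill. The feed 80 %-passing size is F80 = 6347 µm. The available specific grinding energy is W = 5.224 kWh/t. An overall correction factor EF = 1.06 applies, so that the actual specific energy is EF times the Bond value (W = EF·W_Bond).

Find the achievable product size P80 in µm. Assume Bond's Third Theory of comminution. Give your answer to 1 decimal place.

P80 = 59.3 µm

Bond:  W = 10 Wi (1/√P − 1/√F)
W_Bond = W / EF = 5.224 / 1.06 = 4.9283 kWh/t
P80^-0.5 = F80^-0.5 + W_Bond/(10 Wi)
  = 4.9283/(10·4.2) + 1/√6347 = 0.117341 + 0.012552 = 0.129893
P80 = (1/0.129893)² = 7.6987² = 59.27 µm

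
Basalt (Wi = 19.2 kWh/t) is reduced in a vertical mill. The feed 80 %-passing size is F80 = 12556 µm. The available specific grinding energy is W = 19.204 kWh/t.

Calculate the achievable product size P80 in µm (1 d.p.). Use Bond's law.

P80 = 84.3 µm

W = 10 Wi (1/√P80 − 1/√F80)  [Bond]
P80^-0.5 = F80^-0.5 + W/(10 Wi)
  = 19.2040/(10·19.2) + 1/√12556 = 0.100021 + 0.008924 = 0.108945
P80 = (1/0.108945)² = 9.1789² = 84.25 µm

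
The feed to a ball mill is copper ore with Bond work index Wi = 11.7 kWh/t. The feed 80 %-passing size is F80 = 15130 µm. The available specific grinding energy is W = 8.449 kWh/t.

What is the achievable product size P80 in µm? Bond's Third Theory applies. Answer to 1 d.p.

P80 = 154.9 µm

W = 10 Wi / √P80 − 10 Wi / √F80
P80^-0.5 = F80^-0.5 + W/(10 Wi)
  = 8.4490/(10·11.7) + 1/√15130 = 0.072214 + 0.008130 = 0.080343
P80 = (1/0.080343)² = 12.4466² = 154.92 µm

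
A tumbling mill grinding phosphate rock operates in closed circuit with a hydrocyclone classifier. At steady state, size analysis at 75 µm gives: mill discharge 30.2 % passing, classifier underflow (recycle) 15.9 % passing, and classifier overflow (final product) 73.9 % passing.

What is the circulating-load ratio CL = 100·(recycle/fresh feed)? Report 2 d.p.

CL = 305.59 %

Classifier node, passing 75 µm:
d + r·d = r·u + o → r(d−u) = o−d
r = (73.9 − 30.2)/(30.2 − 15.9) = 43.7/14.3 = 3.0559
CL = 100·r = 305.59 %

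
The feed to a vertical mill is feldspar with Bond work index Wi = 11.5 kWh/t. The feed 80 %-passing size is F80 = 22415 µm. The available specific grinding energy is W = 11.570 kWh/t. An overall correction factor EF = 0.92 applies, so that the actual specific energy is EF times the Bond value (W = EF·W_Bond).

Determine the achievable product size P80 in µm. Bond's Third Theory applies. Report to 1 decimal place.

Bond:  W = 10 Wi (1/√P − 1/√F)
W_Bond = W / EF = 11.570 / 0.92 = 12.5761 kWh/t
1/√P80 = 1/√F80 + W_Bond/(10·Wi)
  = 12.5761/(10·11.5) + 1/√22415 = 0.109357 + 0.006679 = 0.116037
P80 = (1/0.116037)² = 8.6180² = 74.27 µm

P80 = 74.3 µm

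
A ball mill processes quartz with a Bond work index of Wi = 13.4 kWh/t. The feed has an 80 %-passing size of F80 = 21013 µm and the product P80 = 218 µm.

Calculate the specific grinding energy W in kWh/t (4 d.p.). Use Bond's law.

W = 10·Wi·(P80^(-½) − F80^(-½))
1/√218 = 0.067729;  1/√21013 = 0.006899
W = 10·13.4·(0.067729 − 0.006899) = 8.1512 kWh/t

W = 8.1512 kWh/t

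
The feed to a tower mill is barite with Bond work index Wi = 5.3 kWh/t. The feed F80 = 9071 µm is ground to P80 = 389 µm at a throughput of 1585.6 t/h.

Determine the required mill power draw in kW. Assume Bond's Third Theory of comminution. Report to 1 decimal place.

P = 3378.5 kW

W_Bond = 10·Wi·(1/√P₈₀ − 1/√F₈₀)
W = 10·5.3·(1/√389 − 1/√9071) = 10·5.3·(0.040202) = 2.1307 kWh/t
Mill draw = 2.1307 × 1585.6 = 3378.5 kW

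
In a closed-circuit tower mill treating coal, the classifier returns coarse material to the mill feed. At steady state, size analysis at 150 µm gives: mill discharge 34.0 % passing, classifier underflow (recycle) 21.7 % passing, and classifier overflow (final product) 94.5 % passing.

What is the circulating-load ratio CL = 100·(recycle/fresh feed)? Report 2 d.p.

Two-product formula at 150 µm:
r = (o − d)/(d − u)
r = (94.5 − 34.0)/(34.0 − 21.7) = 60.5/12.3 = 4.9187
CL = 100·r = 491.87 %

CL = 491.87 %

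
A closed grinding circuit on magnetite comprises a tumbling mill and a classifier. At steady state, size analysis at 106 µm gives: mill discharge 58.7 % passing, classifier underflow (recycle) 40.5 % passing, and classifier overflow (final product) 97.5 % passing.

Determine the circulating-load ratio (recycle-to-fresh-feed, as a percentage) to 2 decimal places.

Two-product formula at 106 µm:
(1+r)·d = r·u + o ⇒ r = (o−d)/(d−u)
r = (97.5 − 58.7)/(58.7 − 40.5) = 38.8/18.2 = 2.1319
CL = 100·r = 213.19 %

CL = 213.19 %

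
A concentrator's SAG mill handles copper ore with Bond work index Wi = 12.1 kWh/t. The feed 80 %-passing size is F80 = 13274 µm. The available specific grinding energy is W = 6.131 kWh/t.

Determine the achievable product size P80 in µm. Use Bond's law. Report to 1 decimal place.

W = 10·Wi·(P80^(-½) − F80^(-½))
P80^-0.5 = F80^-0.5 + W/(10 Wi)
  = 6.1310/(10·12.1) + 1/√13274 = 0.050669 + 0.008680 = 0.059349
P80 = (1/0.059349)² = 16.8495² = 283.91 µm

P80 = 283.9 µm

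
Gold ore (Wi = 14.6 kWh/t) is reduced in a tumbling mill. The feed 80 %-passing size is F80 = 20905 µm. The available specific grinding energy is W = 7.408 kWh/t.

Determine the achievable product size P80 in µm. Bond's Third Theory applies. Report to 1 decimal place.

P80 = 300.8 µm

W_Bond = 10·Wi·(1/√P₈₀ − 1/√F₈₀)
⇒ 1/√P80 = W/(10 Wi) + 1/√F80
  = 7.4080/(10·14.6) + 1/√20905 = 0.050740 + 0.006916 = 0.057656
P80 = (1/0.057656)² = 17.3442² = 300.82 µm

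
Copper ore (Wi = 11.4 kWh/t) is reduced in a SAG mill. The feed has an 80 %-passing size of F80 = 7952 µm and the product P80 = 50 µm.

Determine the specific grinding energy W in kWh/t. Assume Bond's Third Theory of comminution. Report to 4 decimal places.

W = 14.8436 kWh/t

W = 10 Wi (P80^-0.5 − F80^-0.5)
1/√50 = 0.141421;  1/√7952 = 0.011214
W = 10·11.4·(0.141421 − 0.011214) = 14.8436 kWh/t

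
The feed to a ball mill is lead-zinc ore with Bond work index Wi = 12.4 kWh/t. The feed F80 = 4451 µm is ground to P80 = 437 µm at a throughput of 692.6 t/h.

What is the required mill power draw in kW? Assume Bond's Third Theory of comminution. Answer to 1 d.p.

W_Bond = 10·Wi·(1/√P₈₀ − 1/√F₈₀)
W = 10·12.4·(1/√437 − 1/√4451) = 10·12.4·(0.032848) = 4.0731 kWh/t
P = W·T = 4.0731·692.6 = 2821.0 kW

P = 2821.0 kW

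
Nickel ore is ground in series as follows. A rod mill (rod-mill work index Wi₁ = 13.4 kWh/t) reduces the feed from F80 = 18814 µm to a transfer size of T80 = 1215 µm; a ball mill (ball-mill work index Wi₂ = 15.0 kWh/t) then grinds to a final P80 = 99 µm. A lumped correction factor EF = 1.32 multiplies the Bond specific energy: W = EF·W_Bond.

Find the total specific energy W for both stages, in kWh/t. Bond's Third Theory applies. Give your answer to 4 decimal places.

W = 18.0043 kWh/t

Bond:  W = 10 Wi (1/√P − 1/√F)
Stage 1 (18814→1215 µm, Wi₁=13.4): W₁ = 10·13.4·(0.028689 − 0.007291) = 2.8674 kWh/t
Stage 2 (1215→99 µm, Wi₂=15.0): W₂ = 10·15.0·(0.100504 − 0.028689) = 10.7723 kWh/t
W = W₁ + W₂ = 2.8674 + 10.7723 = 13.6396 kWh/t
Corrected W = EF·W_Bond = 1.32·13.6396 = 18.0043 kWh/t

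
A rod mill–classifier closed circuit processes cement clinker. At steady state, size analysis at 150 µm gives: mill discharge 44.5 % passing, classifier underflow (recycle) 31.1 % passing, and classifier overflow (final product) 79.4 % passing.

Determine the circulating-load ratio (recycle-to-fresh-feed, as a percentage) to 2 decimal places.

CL = 260.45 %

Mass balance on the −150 µm fraction:
d + r·d = r·u + o → r(d−u) = o−d
r = (79.4 − 44.5)/(44.5 − 31.1) = 34.9/13.4 = 2.6045
CL = 100·r = 260.45 %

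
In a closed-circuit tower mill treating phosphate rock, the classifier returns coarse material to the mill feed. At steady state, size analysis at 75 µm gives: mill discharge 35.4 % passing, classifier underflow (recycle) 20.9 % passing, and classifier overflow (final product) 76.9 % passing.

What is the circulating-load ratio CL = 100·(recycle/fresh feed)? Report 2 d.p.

Two-product formula at 75 µm:
(1+r)·d = r·u + o ⇒ r = (o−d)/(d−u)
r = (76.9 − 35.4)/(35.4 − 20.9) = 41.5/14.5 = 2.8621
CL = 100·r = 286.21 %

CL = 286.21 %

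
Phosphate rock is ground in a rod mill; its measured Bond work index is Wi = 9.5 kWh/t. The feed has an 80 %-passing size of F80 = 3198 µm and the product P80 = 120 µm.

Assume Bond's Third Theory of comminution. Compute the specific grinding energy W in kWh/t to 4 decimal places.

W_Bond = 10·Wi·(1/√P₈₀ − 1/√F₈₀)
1/√120 = 0.091287;  1/√3198 = 0.017683
W = 10·9.5·(0.091287 − 0.017683) = 6.9924 kWh/t

W = 6.9924 kWh/t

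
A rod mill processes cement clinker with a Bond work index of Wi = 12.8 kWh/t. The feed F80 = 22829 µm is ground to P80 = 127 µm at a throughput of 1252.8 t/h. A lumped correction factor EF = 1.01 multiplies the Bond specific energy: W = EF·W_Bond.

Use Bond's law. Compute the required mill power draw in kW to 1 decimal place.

W = 10 Wi (P80^-0.5 − F80^-0.5)
W = 10·12.8·(1/√127 − 1/√22829) = 10·12.8·(0.082117) = 10.5110 kWh/t
Corrected W = EF·W_Bond = 1.01·10.5110 = 10.6161 kWh/t
Mill draw = 10.6161 × 1252.8 = 13299.9 kW

P = 13299.9 kW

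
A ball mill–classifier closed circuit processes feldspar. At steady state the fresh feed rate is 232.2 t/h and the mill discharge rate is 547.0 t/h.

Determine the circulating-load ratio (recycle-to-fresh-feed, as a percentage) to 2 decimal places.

Steady state: M = F + R.
R = M − F = 547.0 − 232.2 = 314.8 t/h
CL = 100·R/F = 100·314.8/232.2 = 135.57 %

CL = 135.57 %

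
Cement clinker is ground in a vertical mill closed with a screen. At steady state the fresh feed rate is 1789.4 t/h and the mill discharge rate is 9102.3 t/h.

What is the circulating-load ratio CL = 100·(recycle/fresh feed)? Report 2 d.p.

Mill node: discharge = fresh + recycle.
R = M − F = 9102.3 − 1789.4 = 7312.9 t/h
CL = 100·R/F = 100·7312.9/1789.4 = 408.68 %

CL = 408.68 %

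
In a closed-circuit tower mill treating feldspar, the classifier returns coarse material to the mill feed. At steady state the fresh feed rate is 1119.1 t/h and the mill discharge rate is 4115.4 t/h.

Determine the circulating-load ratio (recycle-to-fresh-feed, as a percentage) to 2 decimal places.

CL = 267.74 %

Mill node: discharge = fresh + recycle.
R = M − F = 4115.4 − 1119.1 = 2996.3 t/h
CL = 100·R/F = 100·2996.3/1119.1 = 267.74 %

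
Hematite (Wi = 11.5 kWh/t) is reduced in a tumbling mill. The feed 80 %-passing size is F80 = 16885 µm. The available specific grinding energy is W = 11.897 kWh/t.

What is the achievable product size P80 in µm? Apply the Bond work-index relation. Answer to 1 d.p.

P80 = 80.9 µm

Bond:  W = 10 Wi (1/√P − 1/√F)
⇒ 1/√P80 = W/(10 Wi) + 1/√F80
  = 11.8970/(10·11.5) + 1/√16885 = 0.103452 + 0.007696 = 0.111148
P80 = (1/0.111148)² = 8.9970² = 80.95 µm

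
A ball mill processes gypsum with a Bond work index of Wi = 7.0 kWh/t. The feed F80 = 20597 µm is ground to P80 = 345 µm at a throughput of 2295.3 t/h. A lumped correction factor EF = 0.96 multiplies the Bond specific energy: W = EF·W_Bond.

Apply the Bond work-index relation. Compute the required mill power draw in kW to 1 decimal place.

W = 10 Wi / √P80 − 10 Wi / √F80
W = 10·7.0·(1/√345 − 1/√20597) = 10·7.0·(0.046870) = 3.2809 kWh/t
W_actual = 0.96 × 3.2809 = 3.1497 kWh/t
Mill draw = 3.1497 × 2295.3 = 7229.5 kW

P = 7229.5 kW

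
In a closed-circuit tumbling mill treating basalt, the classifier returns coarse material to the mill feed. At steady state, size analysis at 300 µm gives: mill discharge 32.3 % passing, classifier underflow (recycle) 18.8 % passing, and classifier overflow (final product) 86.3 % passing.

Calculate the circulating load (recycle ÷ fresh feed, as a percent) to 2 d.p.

Two-product formula at 300 µm:
Fd + Rd = Ru + Fo ⇒ R/F = (o−d)/(d−u)
r = (86.3 − 32.3)/(32.3 − 18.8) = 54.0/13.5 = 4.0000
CL = 100·r = 400.00 %

CL = 400.00 %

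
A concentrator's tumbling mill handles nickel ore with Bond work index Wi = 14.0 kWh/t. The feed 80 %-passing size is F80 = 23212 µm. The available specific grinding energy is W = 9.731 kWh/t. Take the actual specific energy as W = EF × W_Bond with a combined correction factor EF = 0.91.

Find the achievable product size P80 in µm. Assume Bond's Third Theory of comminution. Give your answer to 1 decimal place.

P80 = 145.4 µm

W = 10·Wi·(P80^(-½) − F80^(-½))
W_Bond = W / EF = 9.731 / 0.91 = 10.6934 kWh/t
P80^-0.5 = F80^-0.5 + W_Bond/(10 Wi)
  = 10.6934/(10·14.0) + 1/√23212 = 0.076381 + 0.006564 = 0.082945
P80 = (1/0.082945)² = 12.0562² = 145.35 µm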